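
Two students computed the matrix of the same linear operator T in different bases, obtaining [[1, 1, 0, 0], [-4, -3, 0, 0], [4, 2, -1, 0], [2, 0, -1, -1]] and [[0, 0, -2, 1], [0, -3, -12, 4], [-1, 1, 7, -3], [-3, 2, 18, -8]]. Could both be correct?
Yes.

Two matrices over a field are similar if and only if they have the same invariant factors.

Both A and B have characteristic polynomial (x + 1)^4 and minimal polynomial (x + 1)^2. Computing further, both have invariant factors (x + 1)^2, (x + 1)^2. Hence A and B are similar.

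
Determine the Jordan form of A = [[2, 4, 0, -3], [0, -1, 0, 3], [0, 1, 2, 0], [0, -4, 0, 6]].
J = [[2, 1, 0, 0], [0, 2, 0, 0], [0, 0, 2, 0], [0, 0, 0, 3]]

The characteristic polynomial is det(xI - A) = (x - 3)(x - 2)^3, so the eigenvalues are 2 (algebraic multiplicity 3), 3 (algebraic multiplicity 1).

For λ = 2: rank(A - 2I) = 2, rank((A - 2I)^2) = 1. The eigenspace has dimension 4 - 2 = 2, so there are 2 Jordan blocks; the rank sequence gives block sizes [2, 1].

For λ = 3: algebraic multiplicity 1 gives one 1×1 block.

Assembling the blocks gives the Jordan form J above.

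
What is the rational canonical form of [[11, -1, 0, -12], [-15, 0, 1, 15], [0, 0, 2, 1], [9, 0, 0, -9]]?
R = [[0, 0, 0, -9], [1, 0, 0, -12], [0, 1, 0, 2], [0, 0, 1, 4]]

The invariant factors of A (the non-unit diagonal entries of the Smith normal form of xI - A over ℚ[x]) are (x - 3)^2(x + 1)^2, each dividing the next. The characteristic polynomial is their product, (x - 3)^2(x + 1)^2.

The rational canonical form is the block-diagonal matrix of companion matrices C(f_i):
R = [[0, 0, 0, -9], [1, 0, 0, -12], [0, 1, 0, 2], [0, 0, 1, 4]].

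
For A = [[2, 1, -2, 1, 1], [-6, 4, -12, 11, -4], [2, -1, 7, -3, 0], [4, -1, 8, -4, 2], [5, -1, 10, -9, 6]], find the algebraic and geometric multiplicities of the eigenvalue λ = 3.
algebraic multiplicity 5, geometric multiplicity 3

The characteristic polynomial is (x - 3)^5, so the factor x - 3 appears with exponent 5: the algebraic multiplicity is 5.

rank(A - 3I) = 2, so the eigenspace has dimension 5 - 2 = 3: the geometric multiplicity is 3.

Since 3 < 5, A is not diagonalizable.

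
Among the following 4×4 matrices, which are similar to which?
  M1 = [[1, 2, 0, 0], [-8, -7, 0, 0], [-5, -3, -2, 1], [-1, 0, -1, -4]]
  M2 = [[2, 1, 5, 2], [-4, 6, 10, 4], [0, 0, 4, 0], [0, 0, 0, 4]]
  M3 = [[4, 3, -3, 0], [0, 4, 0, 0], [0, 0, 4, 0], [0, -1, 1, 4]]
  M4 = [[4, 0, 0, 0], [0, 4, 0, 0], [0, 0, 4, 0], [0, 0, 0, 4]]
3 classes: {M1}, {M2, M3}, {M4}

Characteristic polynomials: χ_{M1} = (x + 3)^4, χ_{M2} = (x - 4)^4, χ_{M3} = (x - 4)^4, χ_{M4} = (x - 4)^4.

{M1}: invariant factors x + 3, (x + 3)^3.

{M2, M3}: invariant factors x - 4, x - 4, (x - 4)^2.

{M4}: invariant factors x - 4, x - 4, x - 4, x - 4.

Matrices are similar if and only if their invariant-factor lists agree; the partition into similarity classes is {M1}, {M2, M3}, {M4}.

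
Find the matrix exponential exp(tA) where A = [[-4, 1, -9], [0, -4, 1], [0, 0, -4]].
A has Jordan form J = [[-4, 1, 0], [0, -4, 1], [0, 0, -4]] with A = PJP^{-1}, so e^{tA} = P e^{tJ} P^{-1}.

For a Jordan block J_k(λ), e^{tJ_k(λ)} = e^{λt} · (I + tN + t^2 N^2/2! + ... + t^{k-1} N^{k-1}/(k-1)!) where N is the nilpotent superdiagonal part.

Assembling the blocks and conjugating back gives the entries of e^{tA} as shown above.

e^{tA} = [[e^{-4*t}, t*e^{-4*t}, t*(t - 18)*e^{-4*t}/2], [0, e^{-4*t}, t*e^{-4*t}], [0, 0, e^{-4*t}]]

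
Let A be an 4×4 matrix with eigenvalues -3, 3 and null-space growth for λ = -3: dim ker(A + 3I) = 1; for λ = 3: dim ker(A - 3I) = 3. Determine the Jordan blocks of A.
λ = -3: successive nullity increments [1] count blocks of size ≥ k; block sizes are [1].
λ = 3: successive nullity increments [3] count blocks of size ≥ k; block sizes are [1, 1, 1].

Jordan blocks: (-3, 1), (3, 1), (3, 1), (3, 1)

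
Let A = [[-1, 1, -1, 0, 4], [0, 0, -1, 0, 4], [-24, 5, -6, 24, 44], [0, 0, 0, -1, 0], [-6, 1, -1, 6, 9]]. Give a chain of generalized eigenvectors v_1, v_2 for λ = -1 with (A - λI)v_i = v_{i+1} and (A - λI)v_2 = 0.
We seek v_1 ∈ ker((A + I)^2) \ ker(A + I), then set v_{i+1} = (A + I) v_i.

One such chain is v_1 = [[0, 2, 1, 0, 0]]^T, v_2 = [[1, 1, 5, 0, 1]]^T. Check: (A + I) v_2 = [[0, 0, 0, 0, 0]]^T = 0.

v_1 = [[0, 2, 1, 0, 0]]^T, v_2 = [[1, 1, 5, 0, 1]]^T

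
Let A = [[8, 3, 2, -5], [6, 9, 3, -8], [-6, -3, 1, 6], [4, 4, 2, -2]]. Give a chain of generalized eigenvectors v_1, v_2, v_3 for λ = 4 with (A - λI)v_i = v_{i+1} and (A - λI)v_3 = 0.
We seek v_1 ∈ ker((A - 4I)^3) \ ker((A - 4I)^2), then set v_{i+1} = (A - 4I) v_i.

One such chain is v_1 = [[-1, -2, 1, -2]]^T, v_2 = [[2, 3, -3, 2]]^T, v_3 = [[1, 2, 0, 2]]^T. Check: (A - 4I) v_3 = [[0, 0, 0, 0]]^T = 0.

v_1 = [[-1, -2, 1, -2]]^T, v_2 = [[2, 3, -3, 2]]^T, v_3 = [[1, 2, 0, 2]]^T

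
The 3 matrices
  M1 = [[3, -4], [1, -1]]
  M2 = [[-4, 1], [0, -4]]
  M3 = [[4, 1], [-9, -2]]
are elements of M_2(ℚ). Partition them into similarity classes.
Characteristic polynomials: χ_{M1} = (x - 1)^2, χ_{M2} = (x + 4)^2, χ_{M3} = (x - 1)^2.

{M1, M3}: invariant factors (x - 1)^2.

{M2}: invariant factors (x + 4)^2.

Matrices are similar if and only if their invariant-factor lists agree; the partition into similarity classes is {M1, M3}, {M2}.

2 classes: {M1, M3}, {M2}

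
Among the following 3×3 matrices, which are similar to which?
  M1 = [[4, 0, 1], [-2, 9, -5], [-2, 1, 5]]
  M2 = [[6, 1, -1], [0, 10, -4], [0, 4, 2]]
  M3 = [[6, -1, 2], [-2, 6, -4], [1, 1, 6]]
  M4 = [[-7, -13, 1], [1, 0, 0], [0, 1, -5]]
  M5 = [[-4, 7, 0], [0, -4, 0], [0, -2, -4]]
Characteristic polynomials: χ_{M1} = (x - 6)^3, χ_{M2} = (x - 6)^3, χ_{M3} = (x - 6)^3, χ_{M4} = (x + 4)^3, χ_{M5} = (x + 4)^3.

{M1, M3}: invariant factors (x - 6)^3.

{M2}: invariant factors x - 6, (x - 6)^2.

{M4}: invariant factors (x + 4)^3.

{M5}: invariant factors x + 4, (x + 4)^2.

Matrices are similar if and only if their invariant-factor lists agree; the partition into similarity classes is {M1, M3}, {M2}, {M4}, {M5}.

4 classes: {M1, M3}, {M2}, {M4}, {M5}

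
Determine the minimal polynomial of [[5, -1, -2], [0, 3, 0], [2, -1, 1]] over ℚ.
The characteristic polynomial factors as (x - 3)^3. The minimal polynomial is ∏(x - λ)^{k_λ} where k_λ is the size of the largest Jordan block at λ.

For λ = 3: rank(A - 3I) = 1, and the largest Jordan block has size 2 (the smallest k with rank((A - 3I)^k) = rank((A - 3I)^(k+1))).

So m_A(x) = (x - 3)^2.

m_A(x) = (x - 3)^2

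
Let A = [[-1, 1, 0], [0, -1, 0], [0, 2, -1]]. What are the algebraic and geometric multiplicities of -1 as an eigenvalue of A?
algebraic multiplicity 3, geometric multiplicity 2

The characteristic polynomial is (x + 1)^3, so the factor x + 1 appears with exponent 3: the algebraic multiplicity is 3.

rank(A + I) = 1, so the eigenspace has dimension 3 - 1 = 2: the geometric multiplicity is 2.

Since 2 < 3, A is not diagonalizable.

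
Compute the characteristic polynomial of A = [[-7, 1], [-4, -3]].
χ_A(x) = (x + 5)^2

xI - A = [[x + 7, -1], [4, x + 3]].

Expanding det(xI - A) along the first row:
det(xI - A) = + (x + 7)·det([[x + 3]]) - (-1)·det([[4]]).

Evaluating gives χ_A(x) = x^2 + 10x + 25 = (x + 5)^2.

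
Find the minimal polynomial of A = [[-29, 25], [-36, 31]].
m_A(x) = (x - 1)^2

The characteristic polynomial factors as (x - 1)^2. The minimal polynomial is ∏(x - λ)^{k_λ} where k_λ is the size of the largest Jordan block at λ.

For λ = 1: rank(A - I) = 1, and the largest Jordan block has size 2 (the smallest k with rank((A - I)^k) = rank((A - I)^(k+1))).

So m_A(x) = (x - 1)^2.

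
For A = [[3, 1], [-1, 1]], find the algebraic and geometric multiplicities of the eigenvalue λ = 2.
The characteristic polynomial is (x - 2)^2, so the factor x - 2 appears with exponent 2: the algebraic multiplicity is 2.

rank(A - 2I) = 1, so the eigenspace has dimension 2 - 1 = 1: the geometric multiplicity is 1.

Since 1 < 2, A is not diagonalizable.

algebraic multiplicity 2, geometric multiplicity 1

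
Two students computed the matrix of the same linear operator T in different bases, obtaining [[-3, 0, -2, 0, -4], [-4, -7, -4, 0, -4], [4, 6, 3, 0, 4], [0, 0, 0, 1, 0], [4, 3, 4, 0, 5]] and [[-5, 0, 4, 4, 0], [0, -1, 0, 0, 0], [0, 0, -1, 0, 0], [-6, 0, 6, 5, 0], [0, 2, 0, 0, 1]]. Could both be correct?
Both have characteristic polynomial (x - 1)^2(x + 1)^3, but the minimal polynomial of A is (x - 1)(x + 1)^2 while the minimal polynomial of B is (x - 1)(x + 1). The minimal polynomial is a similarity invariant, so A and B are not similar.

No.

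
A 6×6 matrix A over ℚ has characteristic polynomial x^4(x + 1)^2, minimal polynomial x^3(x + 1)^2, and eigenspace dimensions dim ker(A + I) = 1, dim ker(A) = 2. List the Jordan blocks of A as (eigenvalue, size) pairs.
Jordan blocks: (-1, 2), (0, 3), (0, 1)

λ = -1: algebraic multiplicity 2 (exponent in χ_A), largest block size 2 (exponent in m_A), 1 block (geometric multiplicity). This forces block sizes [2].
λ = 0: algebraic multiplicity 4 (exponent in χ_A), largest block size 3 (exponent in m_A), 2 blocks (geometric multiplicity). These force block sizes [3, 1].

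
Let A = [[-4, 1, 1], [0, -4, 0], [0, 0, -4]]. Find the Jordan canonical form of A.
The characteristic polynomial is det(xI - A) = (x + 4)^3, so the eigenvalues are -4 (algebraic multiplicity 3).

For λ = -4: rank(A + 4I) = 1, rank((A + 4I)^2) = 0. The eigenspace has dimension 3 - 1 = 2, so there are 2 Jordan blocks; the rank sequence gives block sizes [2, 1].

Assembling the blocks gives the Jordan form J above.

J = [[-4, 1, 0], [0, -4, 0], [0, 0, -4]]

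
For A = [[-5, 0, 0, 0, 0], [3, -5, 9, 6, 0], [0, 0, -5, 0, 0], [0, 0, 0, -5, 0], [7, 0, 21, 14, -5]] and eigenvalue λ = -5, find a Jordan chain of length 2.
v_1 = [[2, -1, 1, -2, 0]]^T, v_2 = [[0, 3, 0, 0, 7]]^T

We seek v_1 ∈ ker((A + 5I)^2) \ ker(A + 5I), then set v_{i+1} = (A + 5I) v_i.

One such chain is v_1 = [[2, -1, 1, -2, 0]]^T, v_2 = [[0, 3, 0, 0, 7]]^T. Check: (A + 5I) v_2 = [[0, 0, 0, 0, 0]]^T = 0.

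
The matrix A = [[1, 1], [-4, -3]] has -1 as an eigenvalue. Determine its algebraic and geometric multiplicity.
The characteristic polynomial is (x + 1)^2, so the factor x + 1 appears with exponent 2: the algebraic multiplicity is 2.

rank(A + I) = 1, so the eigenspace has dimension 2 - 1 = 1: the geometric multiplicity is 1.

Since 1 < 2, A is not diagonalizable.

algebraic multiplicity 2, geometric multiplicity 1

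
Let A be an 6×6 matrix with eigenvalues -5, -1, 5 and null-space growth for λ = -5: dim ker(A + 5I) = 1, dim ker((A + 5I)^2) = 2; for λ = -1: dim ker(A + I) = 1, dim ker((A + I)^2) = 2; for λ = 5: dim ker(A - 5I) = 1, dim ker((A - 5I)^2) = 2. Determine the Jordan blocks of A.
Jordan blocks: (-5, 2), (-1, 2), (5, 2)

λ = -5: successive nullity increments [1, 1] count blocks of size ≥ k; block sizes are [2].
λ = -1: successive nullity increments [1, 1] count blocks of size ≥ k; block sizes are [2].
λ = 5: successive nullity increments [1, 1] count blocks of size ≥ k; block sizes are [2].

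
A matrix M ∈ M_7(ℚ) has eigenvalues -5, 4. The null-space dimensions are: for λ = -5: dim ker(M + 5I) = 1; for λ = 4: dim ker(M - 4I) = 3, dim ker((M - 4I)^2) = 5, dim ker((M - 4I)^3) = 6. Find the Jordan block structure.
λ = -5: successive nullity increments [1] count blocks of size ≥ k; block sizes are [1].
λ = 4: successive nullity increments [3, 2, 1] count blocks of size ≥ k; block sizes are [3, 2, 1].

Jordan blocks: (-5, 1), (4, 3), (4, 2), (4, 1)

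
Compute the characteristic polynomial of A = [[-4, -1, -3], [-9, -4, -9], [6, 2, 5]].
xI - A = [[x + 4, 1, 3], [9, x + 4, 9], [-6, -2, x - 5]].

Expanding det(xI - A) along the first row:
det(xI - A) = + (x + 4)·det([[x + 4, 9], [-2, x - 5]]) - (1)·det([[9, 9], [-6, x - 5]]) + (3)·det([[9, x + 4], [-6, -2]]).

Evaluating gives χ_A(x) = x^3 + 3x^2 + 3x + 1 = (x + 1)^3.

χ_A(x) = (x + 1)^3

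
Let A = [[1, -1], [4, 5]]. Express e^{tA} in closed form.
e^{tA} = [[(1 - 2*t)*e^{3*t}, -t*e^{3*t}], [4*t*e^{3*t}, (2*t + 1)*e^{3*t}]]

A has Jordan form J = [[3, 1], [0, 3]] with A = PJP^{-1}, so e^{tA} = P e^{tJ} P^{-1}.

For a Jordan block J_k(λ), e^{tJ_k(λ)} = e^{λt} · (I + tN + t^2 N^2/2! + ... + t^{k-1} N^{k-1}/(k-1)!) where N is the nilpotent superdiagonal part.

Assembling the blocks and conjugating back gives the entries of e^{tA} as shown above.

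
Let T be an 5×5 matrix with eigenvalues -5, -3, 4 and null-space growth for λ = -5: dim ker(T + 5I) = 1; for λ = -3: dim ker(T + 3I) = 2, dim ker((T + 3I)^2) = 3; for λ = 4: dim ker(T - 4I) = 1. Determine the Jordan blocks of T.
Jordan blocks: (-5, 1), (-3, 2), (-3, 1), (4, 1)

λ = -5: successive nullity increments [1] count blocks of size ≥ k; block sizes are [1].
λ = -3: successive nullity increments [2, 1] count blocks of size ≥ k; block sizes are [2, 1].
λ = 4: successive nullity increments [1] count blocks of size ≥ k; block sizes are [1].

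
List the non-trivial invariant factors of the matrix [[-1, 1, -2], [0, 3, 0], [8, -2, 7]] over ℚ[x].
The Jordan structure of A has elementary divisors (x - 3)^2, (x - 3). Arranging the block sizes at each eigenvalue in decreasing order and taking row products gives the invariant factors.

Invariant factors (smallest first, each dividing the next): x - 3, (x - 3)^2.

Check: the last factor (x - 3)^2 is the minimal polynomial, and the product (x - 3)^3 is the characteristic polynomial.

x - 3, (x - 3)^2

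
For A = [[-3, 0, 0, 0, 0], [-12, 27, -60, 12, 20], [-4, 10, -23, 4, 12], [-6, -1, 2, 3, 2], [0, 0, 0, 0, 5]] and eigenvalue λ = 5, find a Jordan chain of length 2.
v_1 = [[0, -3, -1, 1, 0]]^T, v_2 = [[0, 6, 2, -1, 0]]^T

We seek v_1 ∈ ker((A - 5I)^2) \ ker(A - 5I), then set v_{i+1} = (A - 5I) v_i.

One such chain is v_1 = [[0, -3, -1, 1, 0]]^T, v_2 = [[0, 6, 2, -1, 0]]^T. Check: (A - 5I) v_2 = [[0, 0, 0, 0, 0]]^T = 0.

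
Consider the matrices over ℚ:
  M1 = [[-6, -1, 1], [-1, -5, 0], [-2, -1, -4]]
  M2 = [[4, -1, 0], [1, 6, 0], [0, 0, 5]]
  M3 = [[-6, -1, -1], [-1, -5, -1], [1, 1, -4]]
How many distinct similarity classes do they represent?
2 classes: {M1, M3}, {M2}

Characteristic polynomials: χ_{M1} = (x + 5)^3, χ_{M2} = (x - 5)^3, χ_{M3} = (x + 5)^3.

{M1, M3}: invariant factors (x + 5)^3.

{M2}: invariant factors x - 5, (x - 5)^2.

Matrices are similar if and only if their invariant-factor lists agree; the partition into similarity classes is {M1, M3}, {M2}.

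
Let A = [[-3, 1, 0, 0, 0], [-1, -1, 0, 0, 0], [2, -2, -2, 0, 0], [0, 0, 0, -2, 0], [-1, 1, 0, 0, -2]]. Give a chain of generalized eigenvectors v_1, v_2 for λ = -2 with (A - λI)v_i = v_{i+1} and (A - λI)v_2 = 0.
v_1 = [[0, 1, 0, 2, 1]]^T, v_2 = [[1, 1, -2, 0, 1]]^T

We seek v_1 ∈ ker((A + 2I)^2) \ ker(A + 2I), then set v_{i+1} = (A + 2I) v_i.

One such chain is v_1 = [[0, 1, 0, 2, 1]]^T, v_2 = [[1, 1, -2, 0, 1]]^T. Check: (A + 2I) v_2 = [[0, 0, 0, 0, 0]]^T = 0.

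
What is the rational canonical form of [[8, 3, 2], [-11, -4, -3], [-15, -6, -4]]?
R = [[0, 0, -1], [1, 0, 3], [0, 1, 0]]

The invariant factors of A (the non-unit diagonal entries of the Smith normal form of xI - A over ℚ[x]) are x^3 - 3x + 1, each dividing the next. The characteristic polynomial is their product, x^3 - 3x + 1.

The rational canonical form is the block-diagonal matrix of companion matrices C(f_i):
R = [[0, 0, -1], [1, 0, 3], [0, 1, 0]].

Note the characteristic polynomial does not split into linear factors over ℚ, so A has no Jordan form over ℚ; the rational canonical form exists over any field.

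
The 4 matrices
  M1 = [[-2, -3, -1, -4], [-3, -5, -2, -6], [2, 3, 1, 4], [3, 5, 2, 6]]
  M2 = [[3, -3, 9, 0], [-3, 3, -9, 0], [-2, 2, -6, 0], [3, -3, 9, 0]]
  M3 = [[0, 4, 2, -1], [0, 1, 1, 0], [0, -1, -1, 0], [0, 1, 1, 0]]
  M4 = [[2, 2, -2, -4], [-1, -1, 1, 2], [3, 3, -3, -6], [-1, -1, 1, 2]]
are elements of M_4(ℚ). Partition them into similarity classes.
2 classes: {M1, M3}, {M2, M4}

Characteristic polynomials: χ_{M1} = x^4, χ_{M2} = x^4, χ_{M3} = x^4, χ_{M4} = x^4.

{M1, M3}: invariant factors x, x^3.

{M2, M4}: invariant factors x, x, x^2.

Matrices are similar if and only if their invariant-factor lists agree; the partition into similarity classes is {M1, M3}, {M2, M4}.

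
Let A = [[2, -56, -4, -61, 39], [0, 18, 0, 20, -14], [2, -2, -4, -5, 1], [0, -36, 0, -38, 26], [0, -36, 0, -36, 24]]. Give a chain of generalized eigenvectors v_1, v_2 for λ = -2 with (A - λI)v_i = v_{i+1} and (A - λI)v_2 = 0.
v_1 = [[0, 1, 1, -1, 0]]^T, v_2 = [[1, 0, 1, 0, 0]]^T

We seek v_1 ∈ ker((A + 2I)^2) \ ker(A + 2I), then set v_{i+1} = (A + 2I) v_i.

One such chain is v_1 = [[0, 1, 1, -1, 0]]^T, v_2 = [[1, 0, 1, 0, 0]]^T. Check: (A + 2I) v_2 = [[0, 0, 0, 0, 0]]^T = 0.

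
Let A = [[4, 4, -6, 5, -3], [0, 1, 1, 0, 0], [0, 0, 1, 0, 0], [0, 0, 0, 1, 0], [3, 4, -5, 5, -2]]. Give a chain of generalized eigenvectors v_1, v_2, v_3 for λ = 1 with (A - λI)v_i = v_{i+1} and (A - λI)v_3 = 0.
v_1 = [[0, 1, 1, 1, 1]]^T, v_2 = [[0, 1, 0, 0, 1]]^T, v_3 = [[1, 0, 0, 0, 1]]^T

We seek v_1 ∈ ker((A - I)^3) \ ker((A - I)^2), then set v_{i+1} = (A - I) v_i.

One such chain is v_1 = [[0, 1, 1, 1, 1]]^T, v_2 = [[0, 1, 0, 0, 1]]^T, v_3 = [[1, 0, 0, 0, 1]]^T. Check: (A - I) v_3 = [[0, 0, 0, 0, 0]]^T = 0.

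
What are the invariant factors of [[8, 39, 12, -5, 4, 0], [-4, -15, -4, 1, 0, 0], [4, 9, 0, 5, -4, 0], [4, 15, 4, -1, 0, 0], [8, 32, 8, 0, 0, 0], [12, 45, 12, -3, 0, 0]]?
x, x(x + 4), x^2(x + 4)

The Jordan structure of A has elementary divisors (x + 4), (x + 4), x^2, x, x. Arranging the block sizes at each eigenvalue in decreasing order and taking row products gives the invariant factors.

Invariant factors (smallest first, each dividing the next): x, x(x + 4), x^2(x + 4).

Check: the last factor x^2(x + 4) is the minimal polynomial, and the product x^4(x + 4)^2 is the characteristic polynomial.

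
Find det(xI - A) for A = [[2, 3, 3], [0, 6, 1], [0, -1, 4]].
xI - A = [[x - 2, -3, -3], [0, x - 6, -1], [0, 1, x - 4]].

Expanding det(xI - A) along the first row:
det(xI - A) = + (x - 2)·det([[x - 6, -1], [1, x - 4]]) - (-3)·det([[0, -1], [0, x - 4]]) + (-3)·det([[0, x - 6], [0, 1]]).

Evaluating gives χ_A(x) = x^3 - 12x^2 + 45x - 50 = (x - 5)^2(x - 2).

χ_A(x) = (x - 5)^2(x - 2)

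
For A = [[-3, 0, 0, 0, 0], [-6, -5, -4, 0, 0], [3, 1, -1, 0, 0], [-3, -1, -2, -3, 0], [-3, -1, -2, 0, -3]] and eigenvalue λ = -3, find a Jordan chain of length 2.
We seek v_1 ∈ ker((A + 3I)^2) \ ker(A + 3I), then set v_{i+1} = (A + 3I) v_i.

One such chain is v_1 = [[0, 1, 0, 0, 0]]^T, v_2 = [[0, -2, 1, -1, -1]]^T. Check: (A + 3I) v_2 = [[0, 0, 0, 0, 0]]^T = 0.

v_1 = [[0, 1, 0, 0, 0]]^T, v_2 = [[0, -2, 1, -1, -1]]^T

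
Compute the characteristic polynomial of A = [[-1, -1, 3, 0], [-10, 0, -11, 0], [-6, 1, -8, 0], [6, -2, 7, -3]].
xI - A = [[x + 1, 1, -3, 0], [10, x, 11, 0], [6, -1, x + 8, 0], [-6, 2, -7, x + 3]].

Expanding det(xI - A) along the first row:
det(xI - A) = + (x + 1)·det([[x, 11, 0], [-1, x + 8, 0], [2, -7, x + 3]]) - (1)·det([[10, 11, 0], [6, x + 8, 0], [-6, -7, x + 3]]) + (-3)·det([[10, x, 0], [6, -1, 0], [-6, 2, x + 3]]) - (0)·det([[10, x, 11], [6, -1, x + 8], [-6, 2, -7]]).

Evaluating gives χ_A(x) = x^4 + 12x^3 + 54x^2 + 108x + 81 = (x + 3)^4.

χ_A(x) = (x + 3)^4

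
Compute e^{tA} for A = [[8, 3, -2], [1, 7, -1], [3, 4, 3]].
A has Jordan form J = [[6, 1, 0], [0, 6, 1], [0, 0, 6]] with A = PJP^{-1}, so e^{tA} = P e^{tJ} P^{-1}.

For a Jordan block J_k(λ), e^{tJ_k(λ)} = e^{λt} · (I + tN + t^2 N^2/2! + ... + t^{k-1} N^{k-1}/(k-1)!) where N is the nilpotent superdiagonal part.

Assembling the blocks and conjugating back gives the entries of e^{tA} as shown above.

e^{tA} = [[(t^2 + 4*t + 2)*e^{6*t}/2, t*(t + 6)*e^{6*t}/2, t*(-t - 4)*e^{6*t}/2], [t*e^{6*t}, (t + 1)*e^{6*t}, -t*e^{6*t}], [t*(t + 6)*e^{6*t}/2, t*(t + 8)*e^{6*t}/2, (-t^2 - 6*t + 2)*e^{6*t}/2]]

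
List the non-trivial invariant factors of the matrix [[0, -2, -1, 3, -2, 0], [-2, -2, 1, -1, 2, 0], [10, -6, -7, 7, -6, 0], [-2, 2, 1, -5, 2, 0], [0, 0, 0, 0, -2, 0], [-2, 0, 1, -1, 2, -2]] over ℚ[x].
The Jordan structure of A has elementary divisors (x + 4)^2, (x + 4), (x + 2), (x + 2), (x + 2). Arranging the block sizes at each eigenvalue in decreasing order and taking row products gives the invariant factors.

Invariant factors (smallest first, each dividing the next): x + 2, (x + 2)(x + 4), (x + 2)(x + 4)^2.

Check: the last factor (x + 2)(x + 4)^2 is the minimal polynomial, and the product (x + 2)^3(x + 4)^3 is the characteristic polynomial.

x + 2, (x + 2)(x + 4), (x + 2)(x + 4)^2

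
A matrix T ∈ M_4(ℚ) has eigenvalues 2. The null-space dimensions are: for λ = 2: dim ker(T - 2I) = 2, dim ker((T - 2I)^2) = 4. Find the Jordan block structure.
λ = 2: successive nullity increments [2, 2] count blocks of size ≥ k; block sizes are [2, 2].

Jordan blocks: (2, 2), (2, 2)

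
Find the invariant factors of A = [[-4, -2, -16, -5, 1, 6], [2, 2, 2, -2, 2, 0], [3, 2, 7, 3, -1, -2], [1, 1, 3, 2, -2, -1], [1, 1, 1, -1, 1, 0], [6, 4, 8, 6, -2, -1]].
x, x^2(x - 3)^2(x - 1)

The Jordan structure of A has elementary divisors x^2, x, (x - 1), (x - 3)^2. Arranging the block sizes at each eigenvalue in decreasing order and taking row products gives the invariant factors.

Invariant factors (smallest first, each dividing the next): x, x^2(x - 3)^2(x - 1).

Check: the last factor x^2(x - 3)^2(x - 1) is the minimal polynomial, and the product x^3(x - 3)^2(x - 1) is the characteristic polynomial.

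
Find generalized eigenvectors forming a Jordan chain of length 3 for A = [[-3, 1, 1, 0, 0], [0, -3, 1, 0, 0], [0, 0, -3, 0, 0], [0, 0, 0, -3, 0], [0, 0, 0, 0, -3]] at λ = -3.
We seek v_1 ∈ ker((A + 3I)^3) \ ker((A + 3I)^2), then set v_{i+1} = (A + 3I) v_i.

One such chain is v_1 = [[2, 1, 1, 0, 0]]^T, v_2 = [[2, 1, 0, 0, 0]]^T, v_3 = [[1, 0, 0, 0, 0]]^T. Check: (A + 3I) v_3 = [[0, 0, 0, 0, 0]]^T = 0.

v_1 = [[2, 1, 1, 0, 0]]^T, v_2 = [[2, 1, 0, 0, 0]]^T, v_3 = [[1, 0, 0, 0, 0]]^T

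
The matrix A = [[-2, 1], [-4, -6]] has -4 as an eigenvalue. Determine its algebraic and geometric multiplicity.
algebraic multiplicity 2, geometric multiplicity 1

The characteristic polynomial is (x + 4)^2, so the factor x + 4 appears with exponent 2: the algebraic multiplicity is 2.

rank(A + 4I) = 1, so the eigenspace has dimension 2 - 1 = 1: the geometric multiplicity is 1.

Since 1 < 2, A is not diagonalizable.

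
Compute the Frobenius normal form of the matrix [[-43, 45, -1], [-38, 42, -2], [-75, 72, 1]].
R = [[0, 0, 48], [1, 0, 28], [0, 1, 0]]

The invariant factors of A (the non-unit diagonal entries of the Smith normal form of xI - A over ℚ[x]) are (x - 6)(x + 2)(x + 4), each dividing the next. The characteristic polynomial is their product, (x - 6)(x + 2)(x + 4).

The rational canonical form is the block-diagonal matrix of companion matrices C(f_i):
R = [[0, 0, 48], [1, 0, 28], [0, 1, 0]].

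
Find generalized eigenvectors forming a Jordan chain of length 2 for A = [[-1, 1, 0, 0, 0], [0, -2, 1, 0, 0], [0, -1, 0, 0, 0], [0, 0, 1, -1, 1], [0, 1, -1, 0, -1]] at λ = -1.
v_1 = [[0, 0, 0, 0, 1]]^T, v_2 = [[0, 0, 0, 1, 0]]^T

We seek v_1 ∈ ker((A + I)^2) \ ker(A + I), then set v_{i+1} = (A + I) v_i.

One such chain is v_1 = [[0, 0, 0, 0, 1]]^T, v_2 = [[0, 0, 0, 1, 0]]^T. Check: (A + I) v_2 = [[0, 0, 0, 0, 0]]^T = 0.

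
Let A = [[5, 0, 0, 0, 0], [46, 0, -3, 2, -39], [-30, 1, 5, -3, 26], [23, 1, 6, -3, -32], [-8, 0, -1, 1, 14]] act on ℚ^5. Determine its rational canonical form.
The invariant factors of A (the non-unit diagonal entries of the Smith normal form of xI - A over ℚ[x]) are x - 5, (x - 5)^3(x - 1), each dividing the next. The characteristic polynomial is their product, (x - 5)^4(x - 1).

The rational canonical form is the block-diagonal matrix of companion matrices C(f_i):
R = [[5, 0, 0, 0, 0], [0, 0, 0, 0, -125], [0, 1, 0, 0, 200], [0, 0, 1, 0, -90], [0, 0, 0, 1, 16]].

R = [[5, 0, 0, 0, 0], [0, 0, 0, 0, -125], [0, 1, 0, 0, 200], [0, 0, 1, 0, -90], [0, 0, 0, 1, 16]]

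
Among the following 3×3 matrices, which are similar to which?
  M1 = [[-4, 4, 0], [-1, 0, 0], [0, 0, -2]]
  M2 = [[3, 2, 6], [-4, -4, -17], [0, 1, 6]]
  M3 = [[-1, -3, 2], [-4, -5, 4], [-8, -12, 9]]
Characteristic polynomials: χ_{M1} = (x + 2)^3, χ_{M2} = (x - 3)(x - 1)^2, χ_{M3} = (x - 1)^3.

{M1}: invariant factors x + 2, (x + 2)^2.

{M2}: invariant factors (x - 3)(x - 1)^2.

{M3}: invariant factors x - 1, (x - 1)^2.

Matrices are similar if and only if their invariant-factor lists agree; the partition into similarity classes is {M1}, {M2}, {M3}.

3 classes: {M1}, {M2}, {M3}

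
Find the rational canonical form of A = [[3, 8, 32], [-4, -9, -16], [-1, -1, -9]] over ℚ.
R = [[-5, 0, 0], [0, 0, -25], [0, 1, -10]]

The invariant factors of A (the non-unit diagonal entries of the Smith normal form of xI - A over ℚ[x]) are x + 5, (x + 5)^2, each dividing the next. The characteristic polynomial is their product, (x + 5)^3.

The rational canonical form is the block-diagonal matrix of companion matrices C(f_i):
R = [[-5, 0, 0], [0, 0, -25], [0, 1, -10]].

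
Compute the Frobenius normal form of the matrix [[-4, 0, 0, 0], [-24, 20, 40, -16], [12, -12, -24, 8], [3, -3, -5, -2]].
The invariant factors of A (the non-unit diagonal entries of the Smith normal form of xI - A over ℚ[x]) are x + 4, x + 4, (x - 2)(x + 4), each dividing the next. The characteristic polynomial is their product, (x - 2)(x + 4)^3.

The rational canonical form is the block-diagonal matrix of companion matrices C(f_i):
R = [[-4, 0, 0, 0], [0, -4, 0, 0], [0, 0, 0, 8], [0, 0, 1, -2]].

R = [[-4, 0, 0, 0], [0, -4, 0, 0], [0, 0, 0, 8], [0, 0, 1, -2]]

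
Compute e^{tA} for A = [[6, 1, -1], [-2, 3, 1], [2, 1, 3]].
A has Jordan form J = [[4, 1, 0], [0, 4, 0], [0, 0, 4]] with A = PJP^{-1}, so e^{tA} = P e^{tJ} P^{-1}.

For a Jordan block J_k(λ), e^{tJ_k(λ)} = e^{λt} · (I + tN + t^2 N^2/2! + ... + t^{k-1} N^{k-1}/(k-1)!) where N is the nilpotent superdiagonal part.

Assembling the blocks and conjugating back gives the entries of e^{tA} as shown above.

e^{tA} = [[(2*t + 1)*e^{4*t}, t*e^{4*t}, -t*e^{4*t}], [-2*t*e^{4*t}, (1 - t)*e^{4*t}, t*e^{4*t}], [2*t*e^{4*t}, t*e^{4*t}, (1 - t)*e^{4*t}]]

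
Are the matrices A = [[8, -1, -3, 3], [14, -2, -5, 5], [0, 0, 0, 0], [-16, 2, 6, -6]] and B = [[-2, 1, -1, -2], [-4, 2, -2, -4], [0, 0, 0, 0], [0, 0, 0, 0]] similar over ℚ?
No.

Both have characteristic polynomial x^4, but the minimal polynomial of A is x^3 while the minimal polynomial of B is x^2. The minimal polynomial is a similarity invariant, so A and B are not similar.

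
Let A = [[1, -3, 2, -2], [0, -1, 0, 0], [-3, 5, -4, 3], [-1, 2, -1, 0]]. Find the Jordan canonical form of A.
The characteristic polynomial is det(xI - A) = (x + 1)^4, so the eigenvalues are -1 (algebraic multiplicity 4).

For λ = -1: rank(A + I) = 2, rank((A + I)^2) = 0. The eigenspace has dimension 4 - 2 = 2, so there are 2 Jordan blocks; the rank sequence gives block sizes [2, 2].

Assembling the blocks gives the Jordan form J above.

J = [[-1, 1, 0, 0], [0, -1, 0, 0], [0, 0, -1, 1], [0, 0, 0, -1]]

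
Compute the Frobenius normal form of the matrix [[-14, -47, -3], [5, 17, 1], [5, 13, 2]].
The invariant factors of A (the non-unit diagonal entries of the Smith normal form of xI - A over ℚ[x]) are (x - 1)(x^2 - 4x + 1), each dividing the next. The characteristic polynomial is their product, (x - 1)(x^2 - 4x + 1).

The rational canonical form is the block-diagonal matrix of companion matrices C(f_i):
R = [[0, 0, 1], [1, 0, -5], [0, 1, 5]].

Note the characteristic polynomial does not split into linear factors over ℚ, so A has no Jordan form over ℚ; the rational canonical form exists over any field.

R = [[0, 0, 1], [1, 0, -5], [0, 1, 5]]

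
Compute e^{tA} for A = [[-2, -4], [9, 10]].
A has Jordan form J = [[4, 1], [0, 4]] with A = PJP^{-1}, so e^{tA} = P e^{tJ} P^{-1}.

For a Jordan block J_k(λ), e^{tJ_k(λ)} = e^{λt} · (I + tN + t^2 N^2/2! + ... + t^{k-1} N^{k-1}/(k-1)!) where N is the nilpotent superdiagonal part.

Assembling the blocks and conjugating back gives the entries of e^{tA} as shown above.

e^{tA} = [[(1 - 6*t)*e^{4*t}, -4*t*e^{4*t}], [9*t*e^{4*t}, (6*t + 1)*e^{4*t}]]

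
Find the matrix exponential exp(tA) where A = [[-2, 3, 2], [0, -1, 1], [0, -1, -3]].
e^{tA} = [[e^{-2*t}, t*(t + 6)*e^{-2*t}/2, t*(t + 4)*e^{-2*t}/2], [0, (t + 1)*e^{-2*t}, t*e^{-2*t}], [0, -t*e^{-2*t}, (1 - t)*e^{-2*t}]]

A has Jordan form J = [[-2, 1, 0], [0, -2, 1], [0, 0, -2]] with A = PJP^{-1}, so e^{tA} = P e^{tJ} P^{-1}.

For a Jordan block J_k(λ), e^{tJ_k(λ)} = e^{λt} · (I + tN + t^2 N^2/2! + ... + t^{k-1} N^{k-1}/(k-1)!) where N is the nilpotent superdiagonal part.

Assembling the blocks and conjugating back gives the entries of e^{tA} as shown above.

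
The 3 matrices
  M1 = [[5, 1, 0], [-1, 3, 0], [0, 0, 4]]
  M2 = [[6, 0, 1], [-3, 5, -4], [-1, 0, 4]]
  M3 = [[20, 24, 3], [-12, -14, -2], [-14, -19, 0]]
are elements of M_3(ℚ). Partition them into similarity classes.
3 classes: {M1}, {M2}, {M3}

Characteristic polynomials: χ_{M1} = (x - 4)^3, χ_{M2} = (x - 5)^3, χ_{M3} = (x - 2)^3.

{M1}: invariant factors x - 4, (x - 4)^2.

{M2}: invariant factors (x - 5)^3.

{M3}: invariant factors (x - 2)^3.

Matrices are similar if and only if their invariant-factor lists agree; the partition into similarity classes is {M1}, {M2}, {M3}.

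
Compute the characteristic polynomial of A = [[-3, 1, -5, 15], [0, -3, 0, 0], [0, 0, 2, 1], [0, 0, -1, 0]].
χ_A(x) = (x - 1)^2(x + 3)^2

xI - A = [[x + 3, -1, 5, -15], [0, x + 3, 0, 0], [0, 0, x - 2, -1], [0, 0, 1, x]].

Expanding det(xI - A) along the first row:
det(xI - A) = + (x + 3)·det([[x + 3, 0, 0], [0, x - 2, -1], [0, 1, x]]) - (-1)·det([[0, 0, 0], [0, x - 2, -1], [0, 1, x]]) + (5)·det([[0, x + 3, 0], [0, 0, -1], [0, 0, x]]) - (-15)·det([[0, x + 3, 0], [0, 0, x - 2], [0, 0, 1]]).

Evaluating gives χ_A(x) = x^4 + 4x^3 - 2x^2 - 12x + 9 = (x - 1)^2(x + 3)^2.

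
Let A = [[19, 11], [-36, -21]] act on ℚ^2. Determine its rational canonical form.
R = [[0, 3], [1, -2]]

The invariant factors of A (the non-unit diagonal entries of the Smith normal form of xI - A over ℚ[x]) are (x - 1)(x + 3), each dividing the next. The characteristic polynomial is their product, (x - 1)(x + 3).

The rational canonical form is the block-diagonal matrix of companion matrices C(f_i):
R = [[0, 3], [1, -2]].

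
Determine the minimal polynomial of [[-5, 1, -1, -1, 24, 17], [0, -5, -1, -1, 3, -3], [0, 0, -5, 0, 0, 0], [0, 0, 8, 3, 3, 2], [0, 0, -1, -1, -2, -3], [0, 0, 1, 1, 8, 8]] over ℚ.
The characteristic polynomial factors as (x - 3)^3(x + 5)^3. The minimal polynomial is ∏(x - λ)^{k_λ} where k_λ is the size of the largest Jordan block at λ.

For λ = -5: rank(A + 5I) = 4, and the largest Jordan block has size 2 (the smallest k with rank((A + 5I)^k) = rank((A + 5I)^(k+1))).
For λ = 3: rank(A - 3I) = 5, and the largest Jordan block has size 3 (the smallest k with rank((A - 3I)^k) = rank((A - 3I)^(k+1))).

So m_A(x) = (x - 3)^3(x + 5)^2.

m_A(x) = (x - 3)^3(x + 5)^2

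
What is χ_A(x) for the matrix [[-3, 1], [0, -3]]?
χ_A(x) = (x + 3)^2

xI - A = [[x + 3, -1], [0, x + 3]].

Expanding det(xI - A) along the first row:
det(xI - A) = + (x + 3)·det([[x + 3]]) - (-1)·det([[0]]).

Evaluating gives χ_A(x) = x^2 + 6x + 9 = (x + 3)^2.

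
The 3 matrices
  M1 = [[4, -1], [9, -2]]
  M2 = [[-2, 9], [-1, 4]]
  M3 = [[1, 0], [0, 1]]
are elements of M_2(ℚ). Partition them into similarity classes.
2 classes: {M1, M2}, {M3}

Characteristic polynomials: χ_{M1} = (x - 1)^2, χ_{M2} = (x - 1)^2, χ_{M3} = (x - 1)^2.

{M1, M2}: invariant factors (x - 1)^2.

{M3}: invariant factors x - 1, x - 1.

Matrices are similar if and only if their invariant-factor lists agree; the partition into similarity classes is {M1, M2}, {M3}.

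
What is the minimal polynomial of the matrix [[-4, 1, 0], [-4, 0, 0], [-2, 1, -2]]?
The characteristic polynomial factors as (x + 2)^3. The minimal polynomial is ∏(x - λ)^{k_λ} where k_λ is the size of the largest Jordan block at λ.

For λ = -2: rank(A + 2I) = 1, and the largest Jordan block has size 2 (the smallest k with rank((A + 2I)^k) = rank((A + 2I)^(k+1))).

So m_A(x) = (x + 2)^2.

m_A(x) = (x + 2)^2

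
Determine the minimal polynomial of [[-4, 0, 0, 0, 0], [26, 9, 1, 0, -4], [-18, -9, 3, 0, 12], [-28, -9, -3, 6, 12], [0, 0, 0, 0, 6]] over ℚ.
The characteristic polynomial factors as (x - 6)^4(x + 4). The minimal polynomial is ∏(x - λ)^{k_λ} where k_λ is the size of the largest Jordan block at λ.

For λ = -4: rank(A + 4I) = 4, and the largest Jordan block has size 1 (the smallest k with rank((A + 4I)^k) = rank((A + 4I)^(k+1))).
For λ = 6: rank(A - 6I) = 2, and the largest Jordan block has size 2 (the smallest k with rank((A - 6I)^k) = rank((A - 6I)^(k+1))).

So m_A(x) = (x - 6)^2(x + 4).

m_A(x) = (x - 6)^2(x + 4)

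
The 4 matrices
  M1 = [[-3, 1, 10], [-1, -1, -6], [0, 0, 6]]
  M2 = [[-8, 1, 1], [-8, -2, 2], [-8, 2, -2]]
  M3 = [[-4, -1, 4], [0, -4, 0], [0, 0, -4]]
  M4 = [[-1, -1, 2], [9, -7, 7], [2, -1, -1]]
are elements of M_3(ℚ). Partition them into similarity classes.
3 classes: {M1}, {M2, M3}, {M4}

Characteristic polynomials: χ_{M1} = (x - 6)(x + 2)^2, χ_{M2} = (x + 4)^3, χ_{M3} = (x + 4)^3, χ_{M4} = (x + 3)^3.

{M1}: invariant factors (x - 6)(x + 2)^2.

{M2, M3}: invariant factors x + 4, (x + 4)^2.

{M4}: invariant factors (x + 3)^3.

Matrices are similar if and only if their invariant-factor lists agree; the partition into similarity classes is {M1}, {M2, M3}, {M4}.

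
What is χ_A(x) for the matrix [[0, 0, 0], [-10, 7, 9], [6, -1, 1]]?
xI - A = [[x, 0, 0], [10, x - 7, -9], [-6, 1, x - 1]].

Expanding det(xI - A) along the first row:
det(xI - A) = + (x)·det([[x - 7, -9], [1, x - 1]]) - (0)·det([[10, -9], [-6, x - 1]]) + (0)·det([[10, x - 7], [-6, 1]]).

Evaluating gives χ_A(x) = x^3 - 8x^2 + 16x = x(x - 4)^2.

χ_A(x) = x(x - 4)^2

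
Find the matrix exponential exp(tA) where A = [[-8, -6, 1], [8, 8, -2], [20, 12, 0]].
A has Jordan form J = [[-4, 0, 0], [0, 2, 1], [0, 0, 2]] with A = PJP^{-1}, so e^{tA} = P e^{tJ} P^{-1}.

For a Jordan block J_k(λ), e^{tJ_k(λ)} = e^{λt} · (I + tN + t^2 N^2/2! + ... + t^{k-1} N^{k-1}/(k-1)!) where N is the nilpotent superdiagonal part.

Assembling the blocks and conjugating back gives the entries of e^{tA} as shown above.

e^{tA} = [[((2*t - 1)*e^{6*t} + 2)*e^{-4*t}, (1 - e^{6*t})*e^{-4*t}, t*e^{2*t}], [2*((1 - 2*t)*e^{6*t} - 1)*e^{-4*t}, (2*e^{6*t} - 1)*e^{-4*t}, -2*t*e^{2*t}], [4*((1 - t)*e^{6*t} - 1)*e^{-4*t}, (2*e^{6*t} - 2)*e^{-4*t}, (1 - 2*t)*e^{2*t}]]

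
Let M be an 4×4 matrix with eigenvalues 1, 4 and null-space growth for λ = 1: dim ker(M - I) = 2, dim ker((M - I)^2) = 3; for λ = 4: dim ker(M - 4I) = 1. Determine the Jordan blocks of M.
Jordan blocks: (1, 2), (1, 1), (4, 1)

λ = 1: successive nullity increments [2, 1] count blocks of size ≥ k; block sizes are [2, 1].
λ = 4: successive nullity increments [1] count blocks of size ≥ k; block sizes are [1].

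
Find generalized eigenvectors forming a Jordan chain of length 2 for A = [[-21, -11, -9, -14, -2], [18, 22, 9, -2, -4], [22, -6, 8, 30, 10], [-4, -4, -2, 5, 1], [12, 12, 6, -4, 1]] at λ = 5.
We seek v_1 ∈ ker((A - 5I)^2) \ ker(A - 5I), then set v_{i+1} = (A - 5I) v_i.

One such chain is v_1 = [[0, 0, 0, 0, 1]]^T, v_2 = [[-2, -4, 10, 1, -4]]^T. Check: (A - 5I) v_2 = [[0, 0, 0, 0, 0]]^T = 0.

v_1 = [[0, 0, 0, 0, 1]]^T, v_2 = [[-2, -4, 10, 1, -4]]^T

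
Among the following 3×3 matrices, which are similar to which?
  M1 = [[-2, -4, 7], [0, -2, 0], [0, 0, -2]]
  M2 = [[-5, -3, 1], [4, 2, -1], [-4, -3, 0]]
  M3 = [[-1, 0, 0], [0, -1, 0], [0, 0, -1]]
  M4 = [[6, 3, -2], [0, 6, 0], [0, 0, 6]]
Characteristic polynomials: χ_{M1} = (x + 2)^3, χ_{M2} = (x + 1)^3, χ_{M3} = (x + 1)^3, χ_{M4} = (x - 6)^3.

{M1}: invariant factors x + 2, (x + 2)^2.

{M2}: invariant factors x + 1, (x + 1)^2.

{M3}: invariant factors x + 1, x + 1, x + 1.

{M4}: invariant factors x - 6, (x - 6)^2.

Matrices are similar if and only if their invariant-factor lists agree; the partition into similarity classes is {M1}, {M2}, {M3}, {M4}.

4 classes: {M1}, {M2}, {M3}, {M4}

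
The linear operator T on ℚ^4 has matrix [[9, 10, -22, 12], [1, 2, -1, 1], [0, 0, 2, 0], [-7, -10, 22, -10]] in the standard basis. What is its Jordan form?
J = [[-3, 0, 0, 0], [0, 2, 1, 0], [0, 0, 2, 0], [0, 0, 0, 2]]

The characteristic polynomial is det(xI - A) = (x - 2)^3(x + 3), so the eigenvalues are -3 (algebraic multiplicity 1), 2 (algebraic multiplicity 3).

For λ = -3: algebraic multiplicity 1 gives one 1×1 block.

For λ = 2: rank(A - 2I) = 2, rank((A - 2I)^2) = 1. The eigenspace has dimension 4 - 2 = 2, so there are 2 Jordan blocks; the rank sequence gives block sizes [2, 1].

Assembling the blocks gives the Jordan form J above.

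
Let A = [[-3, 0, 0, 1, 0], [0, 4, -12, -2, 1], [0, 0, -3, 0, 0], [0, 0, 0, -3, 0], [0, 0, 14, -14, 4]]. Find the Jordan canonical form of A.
The characteristic polynomial is det(xI - A) = (x - 4)^2(x + 3)^3, so the eigenvalues are -3 (algebraic multiplicity 3), 4 (algebraic multiplicity 2).

For λ = -3: rank(A + 3I) = 3, rank((A + 3I)^2) = 2. The eigenspace has dimension 5 - 3 = 2, so there are 2 Jordan blocks; the rank sequence gives block sizes [2, 1].

For λ = 4: rank(A - 4I) = 4, rank((A - 4I)^2) = 3. The eigenspace has dimension 5 - 4 = 1, so there is 1 Jordan block; the rank sequence gives block sizes [2].

Assembling the blocks gives the Jordan form J above.

J = [[-3, 1, 0, 0, 0], [0, -3, 0, 0, 0], [0, 0, -3, 0, 0], [0, 0, 0, 4, 1], [0, 0, 0, 0, 4]]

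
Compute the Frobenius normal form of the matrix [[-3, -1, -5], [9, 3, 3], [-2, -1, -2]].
R = [[0, 0, 12], [1, 0, 7], [0, 1, -2]]

The invariant factors of A (the non-unit diagonal entries of the Smith normal form of xI - A over ℚ[x]) are (x + 3)(x^2 - x - 4), each dividing the next. The characteristic polynomial is their product, (x + 3)(x^2 - x - 4).

The rational canonical form is the block-diagonal matrix of companion matrices C(f_i):
R = [[0, 0, 12], [1, 0, 7], [0, 1, -2]].

Note the characteristic polynomial does not split into linear factors over ℚ, so A has no Jordan form over ℚ; the rational canonical form exists over any field.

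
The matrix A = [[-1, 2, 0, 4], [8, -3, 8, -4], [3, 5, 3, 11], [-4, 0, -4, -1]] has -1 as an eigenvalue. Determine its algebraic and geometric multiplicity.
algebraic multiplicity 1, geometric multiplicity 1

The characteristic polynomial is (x - 1)^2(x + 1)(x + 3), so the factor x + 1 appears with exponent 1: the algebraic multiplicity is 1.

rank(A + I) = 3, so the eigenspace has dimension 4 - 3 = 1: the geometric multiplicity is 1.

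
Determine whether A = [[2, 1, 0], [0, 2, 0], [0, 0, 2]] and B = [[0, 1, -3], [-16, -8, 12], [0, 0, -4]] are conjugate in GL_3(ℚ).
No.

trace(A) = 6 but trace(B) = -12. The trace is a similarity invariant, so A and B are not similar.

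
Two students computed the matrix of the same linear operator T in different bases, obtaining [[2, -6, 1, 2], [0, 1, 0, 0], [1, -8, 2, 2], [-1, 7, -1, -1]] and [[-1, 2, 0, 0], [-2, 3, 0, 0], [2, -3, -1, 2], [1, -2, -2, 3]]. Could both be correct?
Yes.

Two matrices over a field are similar if and only if they have the same invariant factors.

Both A and B have characteristic polynomial (x - 1)^4 and minimal polynomial (x - 1)^2. Computing further, both have invariant factors (x - 1)^2, (x - 1)^2. Hence A and B are similar.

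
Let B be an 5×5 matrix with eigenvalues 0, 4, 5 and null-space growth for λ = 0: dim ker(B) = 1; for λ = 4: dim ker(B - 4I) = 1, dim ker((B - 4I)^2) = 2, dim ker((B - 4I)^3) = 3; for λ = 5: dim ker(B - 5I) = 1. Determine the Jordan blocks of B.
Jordan blocks: (0, 1), (4, 3), (5, 1)

λ = 0: successive nullity increments [1] count blocks of size ≥ k; block sizes are [1].
λ = 4: successive nullity increments [1, 1, 1] count blocks of size ≥ k; block sizes are [3].
λ = 5: successive nullity increments [1] count blocks of size ≥ k; block sizes are [1].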